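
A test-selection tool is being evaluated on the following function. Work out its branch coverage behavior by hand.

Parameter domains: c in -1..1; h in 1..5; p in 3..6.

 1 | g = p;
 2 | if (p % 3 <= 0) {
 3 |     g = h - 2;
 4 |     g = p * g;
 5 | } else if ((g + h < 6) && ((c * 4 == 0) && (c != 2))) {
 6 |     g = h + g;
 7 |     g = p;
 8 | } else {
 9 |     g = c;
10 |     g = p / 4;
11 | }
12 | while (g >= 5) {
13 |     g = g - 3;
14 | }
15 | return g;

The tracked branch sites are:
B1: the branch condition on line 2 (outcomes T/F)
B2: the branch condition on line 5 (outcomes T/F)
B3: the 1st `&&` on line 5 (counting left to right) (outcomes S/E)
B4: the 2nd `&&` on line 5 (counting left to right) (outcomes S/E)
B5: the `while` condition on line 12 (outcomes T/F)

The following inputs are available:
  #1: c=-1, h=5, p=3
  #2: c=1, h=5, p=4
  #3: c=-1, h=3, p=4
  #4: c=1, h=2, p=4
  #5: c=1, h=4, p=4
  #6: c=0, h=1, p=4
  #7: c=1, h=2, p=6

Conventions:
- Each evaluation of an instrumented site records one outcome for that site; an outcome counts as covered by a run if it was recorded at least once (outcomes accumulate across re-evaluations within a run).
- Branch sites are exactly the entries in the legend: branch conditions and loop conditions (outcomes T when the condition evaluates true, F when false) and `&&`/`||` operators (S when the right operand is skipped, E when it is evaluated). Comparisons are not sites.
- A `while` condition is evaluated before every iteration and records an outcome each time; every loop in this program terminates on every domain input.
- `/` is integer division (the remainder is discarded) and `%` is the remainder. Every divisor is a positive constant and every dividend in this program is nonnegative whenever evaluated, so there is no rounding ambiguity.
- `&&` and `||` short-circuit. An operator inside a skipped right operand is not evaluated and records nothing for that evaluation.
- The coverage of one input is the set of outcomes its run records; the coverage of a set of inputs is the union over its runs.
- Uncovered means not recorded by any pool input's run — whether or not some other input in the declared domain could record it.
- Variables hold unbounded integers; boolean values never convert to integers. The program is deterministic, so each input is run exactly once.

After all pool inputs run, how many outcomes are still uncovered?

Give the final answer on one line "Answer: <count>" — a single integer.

#1 (c=-1, h=5, p=3) -> covered: B1=T, B5=T, B5=F
#2 (c=1, h=5, p=4) -> covered: B1=F, B2=F, B3=S, B5=F
#3 (c=-1, h=3, p=4) -> covered: B1=F, B2=F, B3=S, B5=F
#4 (c=1, h=2, p=4) -> covered: B1=F, B2=F, B3=S, B5=F
#5 (c=1, h=4, p=4) -> covered: B1=F, B2=F, B3=S, B5=F
#6 (c=0, h=1, p=4) -> covered: B1=F, B2=T, B3=E, B4=E, B5=F
#7 (c=1, h=2, p=6) -> covered: B1=T, B5=F
union over the pool: B1=T, B1=F, B2=T, B2=F, B3=S, B3=E, B4=E, B5=T, B5=F
uncovered (1 of 10): B4=S

Answer: 1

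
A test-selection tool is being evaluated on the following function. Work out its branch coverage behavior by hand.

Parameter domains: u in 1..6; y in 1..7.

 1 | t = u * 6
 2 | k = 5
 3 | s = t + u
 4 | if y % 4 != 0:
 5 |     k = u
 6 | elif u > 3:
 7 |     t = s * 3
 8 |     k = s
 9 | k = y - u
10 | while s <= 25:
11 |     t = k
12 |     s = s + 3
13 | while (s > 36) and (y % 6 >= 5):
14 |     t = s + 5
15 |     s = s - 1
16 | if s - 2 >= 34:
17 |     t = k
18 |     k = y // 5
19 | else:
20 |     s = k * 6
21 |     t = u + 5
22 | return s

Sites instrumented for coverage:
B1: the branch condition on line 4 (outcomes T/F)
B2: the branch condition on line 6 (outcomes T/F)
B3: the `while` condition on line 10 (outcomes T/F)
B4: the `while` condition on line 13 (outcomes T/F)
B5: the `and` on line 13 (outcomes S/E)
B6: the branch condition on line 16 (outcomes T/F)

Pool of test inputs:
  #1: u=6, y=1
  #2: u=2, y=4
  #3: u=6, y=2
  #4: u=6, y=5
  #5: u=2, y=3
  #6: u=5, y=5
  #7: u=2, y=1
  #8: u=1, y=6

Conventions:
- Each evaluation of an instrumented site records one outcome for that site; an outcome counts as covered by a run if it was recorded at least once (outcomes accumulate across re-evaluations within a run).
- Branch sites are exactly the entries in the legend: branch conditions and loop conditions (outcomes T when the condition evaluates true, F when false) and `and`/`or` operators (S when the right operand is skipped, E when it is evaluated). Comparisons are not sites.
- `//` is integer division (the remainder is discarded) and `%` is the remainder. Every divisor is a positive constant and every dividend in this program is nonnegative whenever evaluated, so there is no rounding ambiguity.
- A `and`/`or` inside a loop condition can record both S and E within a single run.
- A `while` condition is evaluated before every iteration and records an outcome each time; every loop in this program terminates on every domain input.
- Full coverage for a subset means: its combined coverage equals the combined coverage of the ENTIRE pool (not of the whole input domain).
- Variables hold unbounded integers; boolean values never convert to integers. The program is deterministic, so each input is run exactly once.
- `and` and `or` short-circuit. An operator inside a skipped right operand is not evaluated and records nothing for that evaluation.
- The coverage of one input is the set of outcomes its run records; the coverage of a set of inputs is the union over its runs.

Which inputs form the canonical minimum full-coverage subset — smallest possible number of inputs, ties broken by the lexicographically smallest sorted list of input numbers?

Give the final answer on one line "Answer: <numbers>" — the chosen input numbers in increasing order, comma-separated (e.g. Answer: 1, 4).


input #1, u=6, y=1: events B1->T, B3->F, B5->E, B4->F, B6->T; outcomes B1=T, B3=F, B4=F, B5=E, B6=T
input #2, u=2, y=4: events B1->F, B2->F, B3->T, B3->T, B3->T, B3->T, B3->F, B5->S, B4->F, B6->F; outcomes B1=F, B2=F, B3=T, B3=F, B4=F, B5=S, B6=F
input #3, u=6, y=2: events B1->T, B3->F, B5->E, B4->F, B6->T; outcomes B1=T, B3=F, B4=F, B5=E, B6=T
input #4, u=6, y=5: events B1->T, B3->F, B5->E, B4->T, B5->E, B4->T, B5->E, B4->T, B5->E, B4->T, B5->E, B4->T, B5->E, B4->T, ...; outcomes B1=T, B3=F, B4=T, B4=F, B5=S, B5=E, B6=T
input #5, u=2, y=3: events B1->T, B3->T, B3->T, B3->T, B3->T, B3->F, B5->S, B4->F, B6->F; outcomes B1=T, B3=T, B3=F, B4=F, B5=S, B6=F
input #6, u=5, y=5: events B1->T, B3->F, B5->S, B4->F, B6->F; outcomes B1=T, B3=F, B4=F, B5=S, B6=F
input #7, u=2, y=1: events B1->T, B3->T, B3->T, B3->T, B3->T, B3->F, B5->S, B4->F, B6->F; outcomes B1=T, B3=T, B3=F, B4=F, B5=S, B6=F
input #8, u=1, y=6: events B1->T, B3->T, B3->T, B3->T, B3->T, B3->T, B3->T, B3->T, B3->F, B5->S, B4->F, B6->F; outcomes B1=T, B3=T, B3=F, B4=F, B5=S, B6=F
union over all inputs: B1=T, B1=F, B2=F, B3=T, B3=F, B4=T, B4=F, B5=S, B5=E, B6=T, B6=F (11 outcomes)
every size-1 subset falls short of the 11 outcomes (best: 7/11)
at size 2, {2, 4} reaches all 11 outcomes; every lexicographically earlier size-2 subset fails
Answer: 2, 4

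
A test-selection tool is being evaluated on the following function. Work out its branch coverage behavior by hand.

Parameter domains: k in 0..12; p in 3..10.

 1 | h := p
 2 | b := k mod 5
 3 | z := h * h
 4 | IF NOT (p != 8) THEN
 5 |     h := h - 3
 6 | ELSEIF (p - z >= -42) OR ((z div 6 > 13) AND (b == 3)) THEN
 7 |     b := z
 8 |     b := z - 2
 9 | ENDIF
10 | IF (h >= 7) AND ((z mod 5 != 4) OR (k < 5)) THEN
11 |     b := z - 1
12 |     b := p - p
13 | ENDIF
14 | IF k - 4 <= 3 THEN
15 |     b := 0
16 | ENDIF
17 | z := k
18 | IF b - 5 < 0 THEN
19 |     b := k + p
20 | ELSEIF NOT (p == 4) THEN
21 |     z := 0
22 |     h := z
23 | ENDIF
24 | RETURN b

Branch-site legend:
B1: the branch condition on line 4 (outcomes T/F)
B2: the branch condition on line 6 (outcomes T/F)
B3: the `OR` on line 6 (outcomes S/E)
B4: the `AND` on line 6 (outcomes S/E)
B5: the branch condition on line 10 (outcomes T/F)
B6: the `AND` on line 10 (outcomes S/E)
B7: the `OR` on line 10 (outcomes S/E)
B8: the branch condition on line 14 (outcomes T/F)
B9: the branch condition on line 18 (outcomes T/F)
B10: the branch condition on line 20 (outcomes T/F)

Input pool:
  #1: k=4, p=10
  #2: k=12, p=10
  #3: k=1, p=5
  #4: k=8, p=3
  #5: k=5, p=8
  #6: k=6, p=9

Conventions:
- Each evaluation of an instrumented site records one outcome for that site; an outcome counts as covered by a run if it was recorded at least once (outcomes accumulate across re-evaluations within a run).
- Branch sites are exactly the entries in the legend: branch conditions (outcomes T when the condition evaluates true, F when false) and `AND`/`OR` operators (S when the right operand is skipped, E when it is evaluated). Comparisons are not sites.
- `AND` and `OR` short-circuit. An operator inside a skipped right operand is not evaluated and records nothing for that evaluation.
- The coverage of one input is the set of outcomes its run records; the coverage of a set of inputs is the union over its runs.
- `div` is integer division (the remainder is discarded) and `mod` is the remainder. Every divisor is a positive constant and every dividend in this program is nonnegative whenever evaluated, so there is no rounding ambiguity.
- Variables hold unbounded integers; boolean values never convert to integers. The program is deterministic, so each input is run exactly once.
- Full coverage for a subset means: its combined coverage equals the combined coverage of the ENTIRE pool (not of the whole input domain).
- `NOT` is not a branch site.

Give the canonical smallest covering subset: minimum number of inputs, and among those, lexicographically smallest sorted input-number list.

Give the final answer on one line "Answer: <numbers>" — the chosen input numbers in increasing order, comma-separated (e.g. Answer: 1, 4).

input #1 (k=4, p=10): covers B1=F, B2=F, B3=E, B4=E, B5=T, B6=E, B7=S, B8=T, B9=T
input #2 (k=12, p=10): covers B1=F, B2=F, B3=E, B4=E, B5=T, B6=E, B7=S, B8=F, B9=T
input #3 (k=1, p=5): covers B1=F, B2=T, B3=S, B5=F, B6=S, B8=T, B9=T
input #4 (k=8, p=3): covers B1=F, B2=T, B3=S, B5=F, B6=S, B8=F, B9=F, B10=T
input #5 (k=5, p=8): covers B1=T, B5=F, B6=S, B8=T, B9=T
input #6 (k=6, p=9): covers B1=F, B2=F, B3=E, B4=S, B5=T, B6=E, B7=S, B8=T, B9=T
pool-wide coverage (18 outcomes): B1=T, B1=F, B2=T, B2=F, B3=S, B3=E, B4=S, B4=E, B5=T, B5=F, B6=S, B6=E, B7=S, B8=T, B8=F, B9=T, B9=F, B10=T
checked all size-1 subsets: none covers 18 outcomes (max 9/18)
checked all size-2 subsets: none covers 18 outcomes (max 16/18)
checked all size-3 subsets: none covers 18 outcomes (max 17/18)
the canonical winner is {1, 4, 5, 6}: size 4, full 18-outcome coverage, earliest index list among size-4 covers

Answer: 1, 4, 5, 6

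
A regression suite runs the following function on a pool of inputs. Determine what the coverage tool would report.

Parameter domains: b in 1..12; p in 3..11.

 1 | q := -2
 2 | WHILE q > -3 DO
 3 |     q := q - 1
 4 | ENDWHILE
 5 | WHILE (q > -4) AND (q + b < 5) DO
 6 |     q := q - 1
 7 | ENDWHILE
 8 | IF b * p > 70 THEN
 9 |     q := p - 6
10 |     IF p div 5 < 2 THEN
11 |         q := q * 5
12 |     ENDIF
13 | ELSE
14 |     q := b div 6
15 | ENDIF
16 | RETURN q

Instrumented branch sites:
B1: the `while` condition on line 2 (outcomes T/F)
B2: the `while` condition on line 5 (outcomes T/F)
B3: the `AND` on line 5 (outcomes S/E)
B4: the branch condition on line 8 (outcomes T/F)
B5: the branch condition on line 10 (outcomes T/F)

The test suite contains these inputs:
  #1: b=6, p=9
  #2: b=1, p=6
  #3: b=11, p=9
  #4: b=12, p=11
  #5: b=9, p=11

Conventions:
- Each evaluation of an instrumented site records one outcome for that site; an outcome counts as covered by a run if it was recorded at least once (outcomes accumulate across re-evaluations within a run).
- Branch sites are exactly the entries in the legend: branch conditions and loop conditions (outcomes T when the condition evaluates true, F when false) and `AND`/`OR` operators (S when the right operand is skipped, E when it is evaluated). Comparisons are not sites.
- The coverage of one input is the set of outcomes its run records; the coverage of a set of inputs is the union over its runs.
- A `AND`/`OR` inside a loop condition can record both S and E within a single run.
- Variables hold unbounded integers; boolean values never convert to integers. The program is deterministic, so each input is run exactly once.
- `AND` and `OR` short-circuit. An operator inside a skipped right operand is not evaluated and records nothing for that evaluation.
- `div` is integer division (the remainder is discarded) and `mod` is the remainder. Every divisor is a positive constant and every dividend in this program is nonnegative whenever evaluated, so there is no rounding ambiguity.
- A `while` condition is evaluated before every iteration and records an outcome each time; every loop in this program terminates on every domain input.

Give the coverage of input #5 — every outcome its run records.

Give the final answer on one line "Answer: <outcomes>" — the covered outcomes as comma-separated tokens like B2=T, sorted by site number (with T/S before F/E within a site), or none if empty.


Tracing the run of input #5 (b=9, p=11):
  B1->T, B1->F, B3->E, B2->F, B4->T, B5->F
distinct outcomes covered: B1=T, B1=F, B2=F, B3=E, B4=T, B5=F
Answer: B1=T, B1=F, B2=F, B3=E, B4=T, B5=F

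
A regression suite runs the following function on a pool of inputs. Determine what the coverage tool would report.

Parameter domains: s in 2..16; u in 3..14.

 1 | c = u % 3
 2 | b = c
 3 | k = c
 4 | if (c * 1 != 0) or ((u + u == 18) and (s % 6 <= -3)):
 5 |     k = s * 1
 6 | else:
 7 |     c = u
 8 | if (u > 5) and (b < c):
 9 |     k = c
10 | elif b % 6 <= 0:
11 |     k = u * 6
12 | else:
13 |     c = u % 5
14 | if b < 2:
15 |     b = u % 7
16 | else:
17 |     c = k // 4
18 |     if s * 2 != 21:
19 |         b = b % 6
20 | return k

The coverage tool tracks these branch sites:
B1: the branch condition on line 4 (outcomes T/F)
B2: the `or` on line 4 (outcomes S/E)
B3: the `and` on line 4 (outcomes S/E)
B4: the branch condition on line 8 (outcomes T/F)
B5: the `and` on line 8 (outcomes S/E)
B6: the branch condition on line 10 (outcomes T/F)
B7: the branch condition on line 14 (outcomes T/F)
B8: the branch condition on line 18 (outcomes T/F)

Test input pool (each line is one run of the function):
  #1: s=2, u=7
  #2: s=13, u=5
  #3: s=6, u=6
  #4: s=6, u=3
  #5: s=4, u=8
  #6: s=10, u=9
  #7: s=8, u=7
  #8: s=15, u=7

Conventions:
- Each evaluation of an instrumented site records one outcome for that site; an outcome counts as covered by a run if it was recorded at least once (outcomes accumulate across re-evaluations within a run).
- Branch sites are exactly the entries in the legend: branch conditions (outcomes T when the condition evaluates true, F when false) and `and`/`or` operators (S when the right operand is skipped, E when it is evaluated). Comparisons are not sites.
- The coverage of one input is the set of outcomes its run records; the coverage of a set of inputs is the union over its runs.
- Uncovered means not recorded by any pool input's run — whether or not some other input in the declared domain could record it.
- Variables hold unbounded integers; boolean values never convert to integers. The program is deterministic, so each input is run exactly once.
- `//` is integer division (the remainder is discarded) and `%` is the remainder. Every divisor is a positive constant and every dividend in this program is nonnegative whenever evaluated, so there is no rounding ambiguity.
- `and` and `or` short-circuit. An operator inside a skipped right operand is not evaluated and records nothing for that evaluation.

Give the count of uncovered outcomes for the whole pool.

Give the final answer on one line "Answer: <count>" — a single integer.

input #1, s=2, u=7: events B2->S, B1->T, B5->E, B4->F, B6->F, B7->T; outcomes B1=T, B2=S, B4=F, B5=E, B6=F, B7=T
input #2, s=13, u=5: events B2->S, B1->T, B5->S, B4->F, B6->F, B7->F, B8->T; outcomes B1=T, B2=S, B4=F, B5=S, B6=F, B7=F, B8=T
input #3, s=6, u=6: events B2->E, B3->S, B1->F, B5->E, B4->T, B7->T; outcomes B1=F, B2=E, B3=S, B4=T, B5=E, B7=T
input #4, s=6, u=3: events B2->E, B3->S, B1->F, B5->S, B4->F, B6->T, B7->T; outcomes B1=F, B2=E, B3=S, B4=F, B5=S, B6=T, B7=T
input #5, s=4, u=8: events B2->S, B1->T, B5->E, B4->F, B6->F, B7->F, B8->T; outcomes B1=T, B2=S, B4=F, B5=E, B6=F, B7=F, B8=T
input #6, s=10, u=9: events B2->E, B3->E, B1->F, B5->E, B4->T, B7->T; outcomes B1=F, B2=E, B3=E, B4=T, B5=E, B7=T
input #7, s=8, u=7: events B2->S, B1->T, B5->E, B4->F, B6->F, B7->T; outcomes B1=T, B2=S, B4=F, B5=E, B6=F, B7=T
input #8, s=15, u=7: events B2->S, B1->T, B5->E, B4->F, B6->F, B7->T; outcomes B1=T, B2=S, B4=F, B5=E, B6=F, B7=T
union over the pool: B1=T, B1=F, B2=S, B2=E, B3=S, B3=E, B4=T, B4=F, B5=S, B5=E, B6=T, B6=F, B7=T, B7=F, B8=T
uncovered (1 of 16): B8=F

Answer: 1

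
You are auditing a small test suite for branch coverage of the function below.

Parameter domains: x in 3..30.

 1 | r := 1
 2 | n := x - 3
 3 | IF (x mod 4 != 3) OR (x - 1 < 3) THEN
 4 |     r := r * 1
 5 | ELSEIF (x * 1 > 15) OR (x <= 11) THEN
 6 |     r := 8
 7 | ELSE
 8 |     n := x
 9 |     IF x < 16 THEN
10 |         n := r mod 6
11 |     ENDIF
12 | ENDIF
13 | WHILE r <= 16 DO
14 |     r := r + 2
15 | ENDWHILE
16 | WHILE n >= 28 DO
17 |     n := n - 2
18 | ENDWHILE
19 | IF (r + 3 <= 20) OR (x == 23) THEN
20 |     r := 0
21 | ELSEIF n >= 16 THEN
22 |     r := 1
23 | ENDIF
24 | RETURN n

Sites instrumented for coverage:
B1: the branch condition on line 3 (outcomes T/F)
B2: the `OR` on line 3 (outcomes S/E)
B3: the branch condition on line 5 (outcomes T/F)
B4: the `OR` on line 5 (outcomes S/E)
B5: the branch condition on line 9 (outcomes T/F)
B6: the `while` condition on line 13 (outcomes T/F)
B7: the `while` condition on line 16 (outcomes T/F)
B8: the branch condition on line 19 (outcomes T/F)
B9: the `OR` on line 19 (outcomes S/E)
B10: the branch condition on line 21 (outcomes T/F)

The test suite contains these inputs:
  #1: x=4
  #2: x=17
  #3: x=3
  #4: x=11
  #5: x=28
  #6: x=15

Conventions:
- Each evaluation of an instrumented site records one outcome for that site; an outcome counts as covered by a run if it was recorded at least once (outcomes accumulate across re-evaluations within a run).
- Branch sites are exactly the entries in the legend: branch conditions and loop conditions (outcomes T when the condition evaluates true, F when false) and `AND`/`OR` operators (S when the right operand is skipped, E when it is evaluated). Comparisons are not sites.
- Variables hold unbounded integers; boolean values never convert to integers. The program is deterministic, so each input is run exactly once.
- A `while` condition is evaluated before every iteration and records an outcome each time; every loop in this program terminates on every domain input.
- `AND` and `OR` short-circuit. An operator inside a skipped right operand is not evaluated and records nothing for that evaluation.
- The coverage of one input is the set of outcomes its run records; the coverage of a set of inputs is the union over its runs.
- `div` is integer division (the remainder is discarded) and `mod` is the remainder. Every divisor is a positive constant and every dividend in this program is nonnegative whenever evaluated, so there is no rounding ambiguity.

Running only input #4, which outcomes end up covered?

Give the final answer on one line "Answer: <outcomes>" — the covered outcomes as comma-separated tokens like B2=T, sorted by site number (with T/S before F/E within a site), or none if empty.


Running input #4 (x=11), event by event:
  B2->E, B1->F, B4->E, B3->T, B6->T, B6->T, B6->T, B6->T, B6->T, B6->F
  B7->F, B9->E, B8->F, B10->F
as a set, this run covers: B1=F, B2=E, B3=T, B4=E, B6=T, B6=F, B7=F, B8=F, B9=E, B10=F
Answer: B1=F, B2=E, B3=T, B4=E, B6=T, B6=F, B7=F, B8=F, B9=E, B10=F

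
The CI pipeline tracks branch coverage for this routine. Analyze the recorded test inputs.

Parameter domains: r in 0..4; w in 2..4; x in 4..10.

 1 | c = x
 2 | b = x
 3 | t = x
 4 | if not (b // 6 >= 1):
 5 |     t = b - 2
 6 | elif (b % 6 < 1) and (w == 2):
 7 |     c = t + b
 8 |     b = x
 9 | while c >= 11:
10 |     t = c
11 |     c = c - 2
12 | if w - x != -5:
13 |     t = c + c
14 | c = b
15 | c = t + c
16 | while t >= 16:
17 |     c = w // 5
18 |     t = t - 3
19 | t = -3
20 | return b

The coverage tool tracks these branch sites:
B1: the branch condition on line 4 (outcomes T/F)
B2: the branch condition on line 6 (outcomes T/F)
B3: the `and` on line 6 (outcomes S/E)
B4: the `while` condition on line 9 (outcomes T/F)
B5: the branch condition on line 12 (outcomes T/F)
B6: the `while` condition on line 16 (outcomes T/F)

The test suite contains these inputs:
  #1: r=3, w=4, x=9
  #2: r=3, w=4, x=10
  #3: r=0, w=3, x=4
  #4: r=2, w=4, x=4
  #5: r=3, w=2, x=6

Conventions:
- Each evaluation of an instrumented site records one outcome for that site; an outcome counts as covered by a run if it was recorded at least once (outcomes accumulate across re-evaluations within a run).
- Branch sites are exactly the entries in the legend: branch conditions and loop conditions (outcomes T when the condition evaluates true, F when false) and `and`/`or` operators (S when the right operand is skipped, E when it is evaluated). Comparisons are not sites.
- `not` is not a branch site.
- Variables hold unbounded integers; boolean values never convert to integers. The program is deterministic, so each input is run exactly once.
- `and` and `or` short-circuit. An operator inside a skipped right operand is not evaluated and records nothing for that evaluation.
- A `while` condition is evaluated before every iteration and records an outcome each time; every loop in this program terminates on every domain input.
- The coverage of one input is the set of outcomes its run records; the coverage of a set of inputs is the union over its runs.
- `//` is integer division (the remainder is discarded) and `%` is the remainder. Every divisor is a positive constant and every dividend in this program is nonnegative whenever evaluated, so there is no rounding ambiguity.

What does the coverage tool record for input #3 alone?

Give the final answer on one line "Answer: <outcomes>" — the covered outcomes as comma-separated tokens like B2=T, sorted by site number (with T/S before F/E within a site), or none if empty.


Tracing the run of input #3 (r=0, w=3, x=4):
  B1->T, B4->F, B5->T, B6->F
collecting distinct outcomes: B1=T, B4=F, B5=T, B6=F
Answer: B1=T, B4=F, B5=T, B6=F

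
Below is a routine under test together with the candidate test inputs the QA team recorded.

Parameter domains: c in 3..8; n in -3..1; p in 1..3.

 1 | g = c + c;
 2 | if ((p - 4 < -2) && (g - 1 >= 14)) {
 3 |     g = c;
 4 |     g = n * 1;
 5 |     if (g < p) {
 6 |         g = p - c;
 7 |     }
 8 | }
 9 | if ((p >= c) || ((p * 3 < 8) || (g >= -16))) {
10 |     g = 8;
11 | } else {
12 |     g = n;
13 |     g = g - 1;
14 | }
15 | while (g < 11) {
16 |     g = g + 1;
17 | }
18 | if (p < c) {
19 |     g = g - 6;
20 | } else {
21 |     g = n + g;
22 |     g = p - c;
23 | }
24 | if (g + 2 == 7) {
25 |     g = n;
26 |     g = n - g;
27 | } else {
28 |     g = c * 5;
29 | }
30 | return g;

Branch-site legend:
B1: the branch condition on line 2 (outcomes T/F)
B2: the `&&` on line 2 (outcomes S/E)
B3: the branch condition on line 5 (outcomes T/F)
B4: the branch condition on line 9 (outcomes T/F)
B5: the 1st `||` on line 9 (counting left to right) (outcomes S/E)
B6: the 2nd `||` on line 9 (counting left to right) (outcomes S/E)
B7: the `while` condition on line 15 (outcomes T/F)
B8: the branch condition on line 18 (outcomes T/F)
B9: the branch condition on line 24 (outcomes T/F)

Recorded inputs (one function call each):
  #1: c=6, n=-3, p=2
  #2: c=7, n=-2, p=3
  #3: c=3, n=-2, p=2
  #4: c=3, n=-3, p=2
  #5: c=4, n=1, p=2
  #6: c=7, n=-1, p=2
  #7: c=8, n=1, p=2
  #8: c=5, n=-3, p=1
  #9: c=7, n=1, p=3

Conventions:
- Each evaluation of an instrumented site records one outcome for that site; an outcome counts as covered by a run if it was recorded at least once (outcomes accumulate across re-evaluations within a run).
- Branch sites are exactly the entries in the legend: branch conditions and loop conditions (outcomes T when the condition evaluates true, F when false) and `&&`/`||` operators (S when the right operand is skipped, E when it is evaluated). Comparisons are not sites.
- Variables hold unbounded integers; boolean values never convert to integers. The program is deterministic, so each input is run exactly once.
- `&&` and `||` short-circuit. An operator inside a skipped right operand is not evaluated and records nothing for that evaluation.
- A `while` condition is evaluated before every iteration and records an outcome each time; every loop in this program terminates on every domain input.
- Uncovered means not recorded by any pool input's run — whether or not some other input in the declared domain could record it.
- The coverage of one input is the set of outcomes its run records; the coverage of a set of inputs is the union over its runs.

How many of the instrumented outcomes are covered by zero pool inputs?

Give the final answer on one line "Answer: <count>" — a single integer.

test 1 (c=6, n=-3, p=2) fires B2->S, B1->F, B5->E, B6->S, B4->T, B7->T, B7->T, B7->T, B7->F, B8->T, B9->T; hits B1=F, B2=S, B4=T, B5=E, B6=S, B7=T, B7=F, B8=T, B9=T
test 2 (c=7, n=-2, p=3) fires B2->S, B1->F, B5->E, B6->E, B4->T, B7->T, B7->T, B7->T, B7->F, B8->T, B9->T; hits B1=F, B2=S, B4=T, B5=E, B6=E, B7=T, B7=F, B8=T, B9=T
test 3 (c=3, n=-2, p=2) fires B2->S, B1->F, B5->E, B6->S, B4->T, B7->T, B7->T, B7->T, B7->F, B8->T, B9->T; hits B1=F, B2=S, B4=T, B5=E, B6=S, B7=T, B7=F, B8=T, B9=T
test 4 (c=3, n=-3, p=2) fires B2->S, B1->F, B5->E, B6->S, B4->T, B7->T, B7->T, B7->T, B7->F, B8->T, B9->T; hits B1=F, B2=S, B4=T, B5=E, B6=S, B7=T, B7=F, B8=T, B9=T
test 5 (c=4, n=1, p=2) fires B2->S, B1->F, B5->E, B6->S, B4->T, B7->T, B7->T, B7->T, B7->F, B8->T, B9->T; hits B1=F, B2=S, B4=T, B5=E, B6=S, B7=T, B7=F, B8=T, B9=T
test 6 (c=7, n=-1, p=2) fires B2->S, B1->F, B5->E, B6->S, B4->T, B7->T, B7->T, B7->T, B7->F, B8->T, B9->T; hits B1=F, B2=S, B4=T, B5=E, B6=S, B7=T, B7=F, B8=T, B9=T
test 7 (c=8, n=1, p=2) fires B2->S, B1->F, B5->E, B6->S, B4->T, B7->T, B7->T, B7->T, B7->F, B8->T, B9->T; hits B1=F, B2=S, B4=T, B5=E, B6=S, B7=T, B7=F, B8=T, B9=T
test 8 (c=5, n=-3, p=1) fires B2->E, B1->F, B5->E, B6->S, B4->T, B7->T, B7->T, B7->T, B7->F, B8->T, B9->T; hits B1=F, B2=E, B4=T, B5=E, B6=S, B7=T, B7=F, B8=T, B9=T
test 9 (c=7, n=1, p=3) fires B2->S, B1->F, B5->E, B6->E, B4->T, B7->T, B7->T, B7->T, B7->F, B8->T, B9->T; hits B1=F, B2=S, B4=T, B5=E, B6=E, B7=T, B7=F, B8=T, B9=T
union over the pool: B1=F, B2=S, B2=E, B4=T, B5=E, B6=S, B6=E, B7=T, B7=F, B8=T, B9=T
uncovered (7 of 18): B1=T, B3=T, B3=F, B4=F, B5=S, B8=F, B9=F

Answer: 7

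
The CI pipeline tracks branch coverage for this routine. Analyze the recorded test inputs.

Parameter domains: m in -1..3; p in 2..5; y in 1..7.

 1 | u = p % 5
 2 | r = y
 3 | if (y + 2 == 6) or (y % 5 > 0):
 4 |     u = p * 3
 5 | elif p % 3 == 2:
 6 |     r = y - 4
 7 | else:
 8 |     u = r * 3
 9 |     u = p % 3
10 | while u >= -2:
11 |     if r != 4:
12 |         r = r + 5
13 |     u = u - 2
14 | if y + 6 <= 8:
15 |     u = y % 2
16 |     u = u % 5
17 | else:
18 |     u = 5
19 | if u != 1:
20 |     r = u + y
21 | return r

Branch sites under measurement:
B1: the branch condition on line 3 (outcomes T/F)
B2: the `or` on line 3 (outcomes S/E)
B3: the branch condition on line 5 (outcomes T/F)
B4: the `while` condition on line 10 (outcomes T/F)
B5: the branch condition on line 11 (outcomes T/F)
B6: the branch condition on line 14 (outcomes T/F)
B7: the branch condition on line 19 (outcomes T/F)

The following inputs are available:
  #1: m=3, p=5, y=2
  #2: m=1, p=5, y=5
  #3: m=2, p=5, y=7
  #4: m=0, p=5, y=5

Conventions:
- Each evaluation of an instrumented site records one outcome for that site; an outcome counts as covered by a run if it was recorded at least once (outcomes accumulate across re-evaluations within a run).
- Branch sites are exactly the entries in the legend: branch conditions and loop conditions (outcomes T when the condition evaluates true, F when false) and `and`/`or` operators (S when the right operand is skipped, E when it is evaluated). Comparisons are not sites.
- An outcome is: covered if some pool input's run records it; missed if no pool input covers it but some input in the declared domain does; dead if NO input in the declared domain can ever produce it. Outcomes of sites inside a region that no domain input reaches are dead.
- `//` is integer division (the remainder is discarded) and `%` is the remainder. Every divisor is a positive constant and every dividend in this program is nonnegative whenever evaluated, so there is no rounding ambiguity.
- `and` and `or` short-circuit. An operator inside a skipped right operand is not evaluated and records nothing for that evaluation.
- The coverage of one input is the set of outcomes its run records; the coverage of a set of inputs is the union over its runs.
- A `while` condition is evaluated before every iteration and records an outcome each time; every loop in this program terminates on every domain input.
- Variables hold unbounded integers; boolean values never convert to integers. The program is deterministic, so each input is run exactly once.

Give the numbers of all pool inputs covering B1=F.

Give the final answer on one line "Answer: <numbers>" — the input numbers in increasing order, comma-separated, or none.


input #1 (m=3, p=5, y=2): does not record B1=F
input #2 (m=1, p=5, y=5): records B1=F
input #3 (m=2, p=5, y=7): does not record B1=F
input #4 (m=0, p=5, y=5): records B1=F
Answer: 2, 4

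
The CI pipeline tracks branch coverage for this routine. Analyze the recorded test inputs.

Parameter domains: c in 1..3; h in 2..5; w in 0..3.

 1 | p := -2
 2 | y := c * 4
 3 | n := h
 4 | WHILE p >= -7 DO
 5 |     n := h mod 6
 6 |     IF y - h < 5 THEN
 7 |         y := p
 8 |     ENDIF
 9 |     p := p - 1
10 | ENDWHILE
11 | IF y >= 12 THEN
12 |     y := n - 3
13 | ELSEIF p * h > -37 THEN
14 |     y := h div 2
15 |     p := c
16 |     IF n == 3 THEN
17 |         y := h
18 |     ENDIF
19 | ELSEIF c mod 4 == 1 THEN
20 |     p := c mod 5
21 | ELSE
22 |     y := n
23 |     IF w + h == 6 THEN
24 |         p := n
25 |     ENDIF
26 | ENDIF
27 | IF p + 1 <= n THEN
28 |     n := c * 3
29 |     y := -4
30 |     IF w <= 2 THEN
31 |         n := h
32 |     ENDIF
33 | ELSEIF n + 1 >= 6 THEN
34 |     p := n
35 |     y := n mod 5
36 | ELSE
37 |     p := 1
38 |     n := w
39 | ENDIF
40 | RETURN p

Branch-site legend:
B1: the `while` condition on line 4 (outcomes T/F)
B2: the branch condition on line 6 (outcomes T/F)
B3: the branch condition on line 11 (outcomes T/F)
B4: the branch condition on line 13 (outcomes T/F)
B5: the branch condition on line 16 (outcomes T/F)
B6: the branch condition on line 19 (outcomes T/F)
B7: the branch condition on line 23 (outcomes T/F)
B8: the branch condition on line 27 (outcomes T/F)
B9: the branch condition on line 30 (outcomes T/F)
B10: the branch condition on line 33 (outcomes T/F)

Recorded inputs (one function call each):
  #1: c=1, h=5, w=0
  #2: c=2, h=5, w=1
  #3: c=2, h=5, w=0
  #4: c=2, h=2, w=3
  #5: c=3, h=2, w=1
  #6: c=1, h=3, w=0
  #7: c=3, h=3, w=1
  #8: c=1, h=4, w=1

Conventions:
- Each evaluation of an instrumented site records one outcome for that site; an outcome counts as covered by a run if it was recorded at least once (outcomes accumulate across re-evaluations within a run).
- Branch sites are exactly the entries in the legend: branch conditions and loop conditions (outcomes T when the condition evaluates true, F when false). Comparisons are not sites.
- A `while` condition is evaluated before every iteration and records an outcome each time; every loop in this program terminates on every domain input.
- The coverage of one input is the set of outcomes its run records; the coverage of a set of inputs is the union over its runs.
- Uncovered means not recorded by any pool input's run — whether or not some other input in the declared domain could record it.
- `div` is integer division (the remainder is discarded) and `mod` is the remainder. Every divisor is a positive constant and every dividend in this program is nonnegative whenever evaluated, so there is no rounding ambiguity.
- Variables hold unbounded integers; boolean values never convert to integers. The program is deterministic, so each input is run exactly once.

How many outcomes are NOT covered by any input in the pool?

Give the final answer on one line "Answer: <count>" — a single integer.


test 1 (c=1, h=5, w=0) hits B1=T, B1=F, B2=T, B3=F, B4=F, B6=T, B8=T, B9=T
test 2 (c=2, h=5, w=1) hits B1=T, B1=F, B2=T, B3=F, B4=F, B6=F, B7=T, B8=F, B10=T
test 3 (c=2, h=5, w=0) hits B1=T, B1=F, B2=T, B3=F, B4=F, B6=F, B7=F, B8=T, B9=T
test 4 (c=2, h=2, w=3) hits B1=T, B1=F, B2=F, B3=F, B4=T, B5=F, B8=F, B10=F
test 5 (c=3, h=2, w=1) hits B1=T, B1=F, B2=F, B3=T, B8=T, B9=T
test 6 (c=1, h=3, w=0) hits B1=T, B1=F, B2=T, B3=F, B4=T, B5=T, B8=T, B9=T
test 7 (c=3, h=3, w=1) hits B1=T, B1=F, B2=F, B3=T, B8=T, B9=T
test 8 (c=1, h=4, w=1) hits B1=T, B1=F, B2=T, B3=F, B4=T, B5=F, B8=T, B9=T
union over the pool: B1=T, B1=F, B2=T, B2=F, B3=T, B3=F, B4=T, B4=F, B5=T, B5=F, B6=T, B6=F, B7=T, B7=F, B8=T, B8=F, B9=T, B10=T, B10=F
uncovered (1 of 20): B9=F
Answer: 1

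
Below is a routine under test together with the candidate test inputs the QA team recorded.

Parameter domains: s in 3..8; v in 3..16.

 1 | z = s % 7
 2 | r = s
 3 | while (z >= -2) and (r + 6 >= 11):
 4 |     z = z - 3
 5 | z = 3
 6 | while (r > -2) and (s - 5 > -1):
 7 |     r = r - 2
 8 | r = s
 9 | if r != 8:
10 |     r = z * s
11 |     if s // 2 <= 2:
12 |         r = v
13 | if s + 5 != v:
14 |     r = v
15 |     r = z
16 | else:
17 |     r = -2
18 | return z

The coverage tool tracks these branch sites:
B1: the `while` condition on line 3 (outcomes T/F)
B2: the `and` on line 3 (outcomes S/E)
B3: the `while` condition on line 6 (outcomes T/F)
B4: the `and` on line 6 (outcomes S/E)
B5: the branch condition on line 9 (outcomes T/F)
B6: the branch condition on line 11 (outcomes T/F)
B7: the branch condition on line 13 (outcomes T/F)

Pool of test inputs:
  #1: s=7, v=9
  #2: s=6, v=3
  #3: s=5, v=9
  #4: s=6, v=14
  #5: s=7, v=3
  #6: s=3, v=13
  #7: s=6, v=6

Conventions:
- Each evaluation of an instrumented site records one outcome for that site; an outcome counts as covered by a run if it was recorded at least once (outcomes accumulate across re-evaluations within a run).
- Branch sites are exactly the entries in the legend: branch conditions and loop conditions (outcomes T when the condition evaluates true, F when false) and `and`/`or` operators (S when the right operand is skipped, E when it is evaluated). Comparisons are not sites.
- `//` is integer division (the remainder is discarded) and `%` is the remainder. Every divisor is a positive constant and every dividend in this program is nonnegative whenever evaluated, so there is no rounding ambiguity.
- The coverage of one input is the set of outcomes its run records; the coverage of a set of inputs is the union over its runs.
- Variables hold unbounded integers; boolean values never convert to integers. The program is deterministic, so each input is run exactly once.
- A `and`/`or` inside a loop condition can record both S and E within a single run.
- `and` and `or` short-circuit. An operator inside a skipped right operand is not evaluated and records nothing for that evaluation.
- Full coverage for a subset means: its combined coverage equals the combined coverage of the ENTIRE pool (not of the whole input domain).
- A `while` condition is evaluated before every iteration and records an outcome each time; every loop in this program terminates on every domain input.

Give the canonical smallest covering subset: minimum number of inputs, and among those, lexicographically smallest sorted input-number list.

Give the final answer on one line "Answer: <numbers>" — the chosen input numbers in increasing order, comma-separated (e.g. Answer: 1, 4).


input #1, s=7, v=9: events B2->E, B1->T, B2->S, B1->F, B4->E, B3->T, B4->E, B3->T, B4->E, B3->T, B4->E, B3->T, B4->E, B3->T, ...; outcomes B1=T, B1=F, B2=S, B2=E, B3=T, B3=F, B4=S, B4=E, B5=T, B6=F, B7=T
input #2, s=6, v=3: events B2->E, B1->T, B2->E, B1->T, B2->E, B1->T, B2->S, B1->F, B4->E, B3->T, B4->E, B3->T, B4->E, B3->T, ...; outcomes B1=T, B1=F, B2=S, B2=E, B3=T, B3=F, B4=S, B4=E, B5=T, B6=F, B7=T
input #3, s=5, v=9: events B2->E, B1->T, B2->E, B1->T, B2->E, B1->T, B2->S, B1->F, B4->E, B3->T, B4->E, B3->T, B4->E, B3->T, ...; outcomes B1=T, B1=F, B2=S, B2=E, B3=T, B3=F, B4=S, B4=E, B5=T, B6=T, B7=T
input #4, s=6, v=14: events B2->E, B1->T, B2->E, B1->T, B2->E, B1->T, B2->S, B1->F, B4->E, B3->T, B4->E, B3->T, B4->E, B3->T, ...; outcomes B1=T, B1=F, B2=S, B2=E, B3=T, B3=F, B4=S, B4=E, B5=T, B6=F, B7=T
input #5, s=7, v=3: events B2->E, B1->T, B2->S, B1->F, B4->E, B3->T, B4->E, B3->T, B4->E, B3->T, B4->E, B3->T, B4->E, B3->T, ...; outcomes B1=T, B1=F, B2=S, B2=E, B3=T, B3=F, B4=S, B4=E, B5=T, B6=F, B7=T
input #6, s=3, v=13: events B2->E, B1->F, B4->E, B3->F, B5->T, B6->T, B7->T; outcomes B1=F, B2=E, B3=F, B4=E, B5=T, B6=T, B7=T
input #7, s=6, v=6: events B2->E, B1->T, B2->E, B1->T, B2->E, B1->T, B2->S, B1->F, B4->E, B3->T, B4->E, B3->T, B4->E, B3->T, ...; outcomes B1=T, B1=F, B2=S, B2=E, B3=T, B3=F, B4=S, B4=E, B5=T, B6=F, B7=T
together the pool reaches 12 outcomes: B1=T, B1=F, B2=S, B2=E, B3=T, B3=F, B4=S, B4=E, B5=T, B6=T, B6=F, B7=T
no size-1 subset reaches all 12 outcomes (best union: 11/12)
inputs {1, 3} (size 2) cover everything; no size-2 subset with a lexicographically smaller index list covers all 12
Answer: 1, 3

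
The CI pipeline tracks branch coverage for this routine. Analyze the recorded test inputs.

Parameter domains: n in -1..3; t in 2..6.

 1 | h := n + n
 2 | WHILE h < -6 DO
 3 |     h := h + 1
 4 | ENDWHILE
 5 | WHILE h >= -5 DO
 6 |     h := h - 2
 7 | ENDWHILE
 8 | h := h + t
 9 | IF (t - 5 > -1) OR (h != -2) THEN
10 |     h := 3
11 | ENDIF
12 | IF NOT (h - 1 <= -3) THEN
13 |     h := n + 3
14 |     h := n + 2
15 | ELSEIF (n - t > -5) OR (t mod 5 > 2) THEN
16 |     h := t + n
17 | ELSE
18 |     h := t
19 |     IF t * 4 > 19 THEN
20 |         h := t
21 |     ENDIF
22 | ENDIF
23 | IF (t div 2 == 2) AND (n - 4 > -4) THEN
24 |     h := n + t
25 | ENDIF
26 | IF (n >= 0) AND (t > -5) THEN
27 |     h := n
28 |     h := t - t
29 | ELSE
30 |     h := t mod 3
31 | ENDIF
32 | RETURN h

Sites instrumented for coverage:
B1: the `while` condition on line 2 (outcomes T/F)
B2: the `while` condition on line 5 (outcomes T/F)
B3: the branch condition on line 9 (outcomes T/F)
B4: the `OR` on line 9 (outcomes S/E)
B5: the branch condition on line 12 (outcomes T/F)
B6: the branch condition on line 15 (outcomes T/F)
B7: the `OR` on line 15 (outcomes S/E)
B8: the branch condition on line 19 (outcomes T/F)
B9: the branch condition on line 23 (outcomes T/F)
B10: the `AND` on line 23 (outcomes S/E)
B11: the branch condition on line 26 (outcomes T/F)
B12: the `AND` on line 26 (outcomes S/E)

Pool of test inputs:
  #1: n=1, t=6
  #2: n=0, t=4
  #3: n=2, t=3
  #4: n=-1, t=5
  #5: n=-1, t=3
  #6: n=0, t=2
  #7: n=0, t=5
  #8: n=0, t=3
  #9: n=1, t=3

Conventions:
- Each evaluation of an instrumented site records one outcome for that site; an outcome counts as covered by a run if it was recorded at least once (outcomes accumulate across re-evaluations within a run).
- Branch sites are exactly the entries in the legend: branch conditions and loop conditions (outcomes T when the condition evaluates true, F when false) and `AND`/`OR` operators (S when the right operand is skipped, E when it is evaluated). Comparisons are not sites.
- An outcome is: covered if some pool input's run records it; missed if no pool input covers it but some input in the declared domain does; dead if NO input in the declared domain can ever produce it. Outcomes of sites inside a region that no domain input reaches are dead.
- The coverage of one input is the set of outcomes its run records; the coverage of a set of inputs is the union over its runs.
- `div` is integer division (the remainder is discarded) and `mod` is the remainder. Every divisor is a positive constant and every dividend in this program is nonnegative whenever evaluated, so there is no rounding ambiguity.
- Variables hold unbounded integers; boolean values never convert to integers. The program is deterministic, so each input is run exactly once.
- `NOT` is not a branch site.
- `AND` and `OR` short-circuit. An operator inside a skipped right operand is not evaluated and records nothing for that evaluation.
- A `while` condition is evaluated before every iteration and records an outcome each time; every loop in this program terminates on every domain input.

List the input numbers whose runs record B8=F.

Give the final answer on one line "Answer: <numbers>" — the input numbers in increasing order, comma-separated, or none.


input #1 (n=1, t=6): never hits B8=F
input #2 (n=0, t=4): never hits B8=F
input #3 (n=2, t=3): never hits B8=F
input #4 (n=-1, t=5): never hits B8=F
input #5 (n=-1, t=3): never hits B8=F
input #6 (n=0, t=2): never hits B8=F
input #7 (n=0, t=5): never hits B8=F
input #8 (n=0, t=3): never hits B8=F
input #9 (n=1, t=3): never hits B8=F
Answer: none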